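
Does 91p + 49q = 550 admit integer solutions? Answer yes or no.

no

gcd(91, 49):
  91 = 1×49 + 42
  49 = 1×42 + 7
  42 = 6×7
so gcd(91, 49) = 7.
7 does not divide 550 (remainder 4), so no integer solutions.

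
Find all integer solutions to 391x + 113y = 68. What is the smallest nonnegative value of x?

gcd(391, 113) = 1  (391 = 3×113 + 52, 113 = 2×52 + 9, 52 = 5×9 + 7, 9 = 1×7 + 2, 7 = 3×2 + 1, 2 = 2×1).
1 divides 68, so solutions exist.
Back-substituting, 391×(50) + 113×(-173) = 1.
Scale by 68/1 = 68: (x₀, y₀) = (3400, -11764).
General solution: x = 3400 + 113t, y = -11764 - 391t for integer t.
x ≥ 0: smallest is 3400 mod 113 = 10 (at t = -30), with y = -34.

10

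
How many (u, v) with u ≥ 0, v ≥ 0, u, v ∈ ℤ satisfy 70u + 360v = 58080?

23

gcd(360, 70):
  360 = 5·70 + 10
  70 = 7·10
so gcd(360, 70) = 10.
Back-substitute for Bézout coefficients:
  10 = 360 - 5·70
  ... = 70·(-5) + 360·(1)
Scale by 5808: one solution is (-29040, 5808). Reduce u mod 36: (12, 159).
General: u = 12 + 36t, v = 159 - 7t.
u ≥ 0 ⇒ t ≥ 0; v ≥ 0 ⇒ t ≤ 22. So t ∈ [0, 22]: 23 solutions.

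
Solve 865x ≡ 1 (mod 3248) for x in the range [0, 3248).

gcd(3248, 865):
  3248 = 3*865 + 653
  865 = 1*653 + 212
  653 = 3*212 + 17
  212 = 12*17 + 8
  17 = 2*8 + 1
  8 = 8*1
so gcd(3248, 865) = 1.
Back-substitute for Bézout coefficients:
  1 = 17 - 2*8
  ... = 865*(-383) + 3248*(102)
So 865*-383 ≡ 1 (mod 3248), and -383 mod 3248 = 2865.

2865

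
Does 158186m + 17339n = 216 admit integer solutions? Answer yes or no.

gcd(158186, 17339):
  158186 = 9*17339 + 2135
  17339 = 8*2135 + 259
  2135 = 8*259 + 63
  259 = 4*63 + 7
  63 = 9*7
so gcd(158186, 17339) = 7.
7 does not divide 216 (remainder 6), so no integer solutions.

no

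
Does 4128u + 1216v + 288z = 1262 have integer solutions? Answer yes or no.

gcd(4128, 1216) = 32.
gcd(32, 288) = 32.
32 does not divide 1262 (remainder 14), so no integer solutions.

no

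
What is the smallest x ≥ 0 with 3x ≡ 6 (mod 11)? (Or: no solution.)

gcd(11, 3):
  11 = 3*3 + 2
  3 = 1*2 + 1
  2 = 2*1
so gcd(11, 3) = 1.
1 divides 6, so solutions exist.
Back-substitute for Bézout coefficients:
  1 = 3 - 1*2
  ... = 3*(4) + 11*(-1)
So 3*(4) ≡ 1 (mod 11); multiply by 6: x ≡ 24 (mod 11).
Smallest nonnegative: x = 24 mod 11 = 2.

2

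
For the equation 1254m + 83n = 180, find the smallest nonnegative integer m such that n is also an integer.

20

gcd(1254, 83) = 1  (1254 = 15*83 + 9, 83 = 9*9 + 2, 9 = 4*2 + 1, 2 = 2*1).
1 divides 180, so solutions exist.
Back-substituting, 1254*(37) + 83*(-559) = 1.
Scale by 180/1 = 180: (m₀, n₀) = (6660, -100620).
General solution: m = 6660 + 83t, n = -100620 - 1254t for integer t.
m ≥ 0: smallest is 6660 mod 83 = 20 (at t = -80), with n = -300.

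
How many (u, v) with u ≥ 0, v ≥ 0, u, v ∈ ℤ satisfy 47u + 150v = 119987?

gcd(150, 47) = 1  (150 = 3×47 + 9, 47 = 5×9 + 2, 9 = 4×2 + 1, 2 = 2×1).
Back-substituting, 47×(-67) + 150×(21) = 1.
Scale by 119987: one solution is (-8039129, 2519727). Reduce u mod 150: (121, 762).
General: u = 121 + 150t, v = 762 - 47t.
u ≥ 0 ⇒ t ≥ 0; v ≥ 0 ⇒ t ≤ 16. So t ∈ [0, 16]: 17 solutions.

17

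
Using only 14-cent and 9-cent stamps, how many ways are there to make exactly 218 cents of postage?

Need nonnegative integers with 14j + 9k = 218.
gcd(14, 9) = 1, and 14·(2) + 9·(-3) = 1.
So (j₀, k₀) = (436, -654); general j = 436 + 9t, k = -654 - 14t.
j ≥ 0 ⇒ t ≥ -48; k ≥ 0 ⇒ t ≤ -47. That's 2 values of t.

2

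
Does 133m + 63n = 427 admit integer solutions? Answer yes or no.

yes

gcd(133, 63) = 7.
7 divides 427, so integer solutions exist.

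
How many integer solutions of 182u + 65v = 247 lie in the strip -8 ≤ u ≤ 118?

25

gcd(182, 65) = 13.
By Bézout, 182×(-1) + 65×(3) = 13.
Particular solution: (1, 1).
General solution: u = 1 + 5t, v = 1 - 14t for integer t.
-8 ≤ 1 + 5t ≤ 118 gives t ∈ [-1, 23], which is 25 values.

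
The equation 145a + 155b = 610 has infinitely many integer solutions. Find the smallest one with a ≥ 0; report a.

1

gcd(155, 145) = 5.
5 divides 610, so solutions exist.
By Bézout, 145*(15) + 155*(-14) = 5.
Scale by 610/5 = 122: (a₀, b₀) = (1830, -1708).
General solution: a = 1830 + 31t, b = -1708 - 29t for integer t.
a ≥ 0: smallest is 1830 mod 31 = 1 (at t = -59), with b = 3.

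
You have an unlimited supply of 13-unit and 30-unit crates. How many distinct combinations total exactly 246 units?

Need nonnegative integers with 13j + 30k = 246.
gcd(13, 30) = 1, and 13·(7) + 30·(-3) = 1.
So (j₀, k₀) = (1722, -738); general j = 1722 + 30t, k = -738 - 13t.
j ≥ 0 ⇒ t ≥ -57; k ≥ 0 ⇒ t ≤ -57. That's 1 value of t.

1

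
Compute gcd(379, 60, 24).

1

gcd(379, 60):
  379 = 6*60 + 19
  60 = 3*19 + 3
  19 = 6*3 + 1
  3 = 3*1
so gcd(379, 60) = 1.
gcd(1, 24) = 1.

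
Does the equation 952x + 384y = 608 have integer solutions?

gcd(952, 384) = 8  (952 = 2×384 + 184, 384 = 2×184 + 16, 184 = 11×16 + 8, 16 = 2×8).
8 divides 608, so integer solutions exist.

yes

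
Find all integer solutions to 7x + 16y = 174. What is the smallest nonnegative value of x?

2

gcd(16, 7) = 1.
1 divides 174, so solutions exist.
By Bézout, 7*(7) + 16*(-3) = 1.
Scale by 174/1 = 174: (x₀, y₀) = (1218, -522).
General solution: x = 1218 + 16t, y = -522 - 7t for integer t.
x ≥ 0: smallest is 1218 mod 16 = 2 (at t = -76), with y = 10.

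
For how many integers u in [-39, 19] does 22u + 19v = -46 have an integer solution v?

3

gcd(22, 19) = 1  (22 = 1*19 + 3, 19 = 6*3 + 1, 3 = 3*1).
Back-substituting, 22*(-6) + 19*(7) = 1.
Scale by -46: particular solution (276, -322); reduce u mod 19: (10, -14).
General solution: u = 10 + 19t, v = -14 - 22t for integer t.
-39 ≤ 10 + 19t ≤ 19 gives t ∈ [-2, 0], which is 3 values.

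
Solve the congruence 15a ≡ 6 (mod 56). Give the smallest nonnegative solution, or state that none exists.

gcd(56, 15) = 1.
1 divides 6, so solutions exist.
By Bézout, 15*(15) + 56*(-4) = 1.
So 15*(15) ≡ 1 (mod 56); multiply by 6: a ≡ 90 (mod 56).
Smallest nonnegative: a = 90 mod 56 = 34.

34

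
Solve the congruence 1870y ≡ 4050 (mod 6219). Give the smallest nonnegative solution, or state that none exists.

1665

gcd(6219, 1870) = 1  (6219 = 3·1870 + 609, 1870 = 3·609 + 43, 609 = 14·43 + 7, 43 = 6·7 + 1, 7 = 7·1).
1 divides 4050, so solutions exist.
Back-substituting, 1870·(868) + 6219·(-261) = 1.
So 1870·(868) ≡ 1 (mod 6219); multiply by 4050: y ≡ 3515400 (mod 6219).
Smallest nonnegative: y = 3515400 mod 6219 = 1665.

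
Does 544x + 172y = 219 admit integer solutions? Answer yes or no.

gcd(544, 172) = 4  (544 = 3·172 + 28, 172 = 6·28 + 4, 28 = 7·4).
4 does not divide 219 (remainder 3), so no integer solutions.

no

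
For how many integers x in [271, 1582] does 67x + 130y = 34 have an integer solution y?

gcd(130, 67):
  130 = 1×67 + 63
  67 = 1×63 + 4
  63 = 15×4 + 3
  4 = 1×3 + 1
  3 = 3×1
so gcd(130, 67) = 1.
Back-substitute for Bézout coefficients:
  1 = 4 - 1×3
  ... = 67×(33) + 130×(-17)
Scale by 34: particular solution (1122, -578); reduce x mod 130: (82, -42).
General solution: x = 82 + 130t, y = -42 - 67t for integer t.
271 ≤ 82 + 130t ≤ 1582 gives t ∈ [2, 11], which is 10 values.

10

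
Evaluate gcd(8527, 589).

gcd(8527, 589):
  8527 = 14×589 + 281
  589 = 2×281 + 27
  281 = 10×27 + 11
  27 = 2×11 + 5
  11 = 2×5 + 1
  5 = 5×1
so gcd(8527, 589) = 1.

1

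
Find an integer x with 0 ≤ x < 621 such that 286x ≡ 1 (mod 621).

gcd(621, 286) = 1.
By Bézout, 286·(76) + 621·(-35) = 1.
So 286·76 ≡ 1 (mod 621), and 76 mod 621 = 76.

76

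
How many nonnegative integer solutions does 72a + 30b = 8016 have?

22

gcd(72, 30):
  72 = 2·30 + 12
  30 = 2·12 + 6
  12 = 2·6
so gcd(72, 30) = 6.
Back-substitute for Bézout coefficients:
  6 = 30 - 2·12
  ... = 72·(-2) + 30·(5)
Scale by 1336: one solution is (-2672, 6680). Reduce a mod 5: (3, 260).
General: a = 3 + 5t, b = 260 - 12t.
a ≥ 0 ⇒ t ≥ 0; b ≥ 0 ⇒ t ≤ 21. So t ∈ [0, 21]: 22 solutions.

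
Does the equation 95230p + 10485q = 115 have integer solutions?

gcd(95230, 10485) = 5  (95230 = 9·10485 + 865, 10485 = 12·865 + 105, 865 = 8·105 + 25, 105 = 4·25 + 5, 25 = 5·5).
5 divides 115, so integer solutions exist.

yes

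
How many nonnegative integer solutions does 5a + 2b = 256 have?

26

gcd(5, 2):
  5 = 2·2 + 1
  2 = 2·1
so gcd(5, 2) = 1.
Back-substitute for Bézout coefficients:
  1 = 5 - 2·2
  ... = 5·(1) + 2·(-2)
Scale by 256: one solution is (256, -512). Reduce a mod 2: (0, 128).
General: a = 0 + 2t, b = 128 - 5t.
a ≥ 0 ⇒ t ≥ 0; b ≥ 0 ⇒ t ≤ 25. So t ∈ [0, 25]: 26 solutions.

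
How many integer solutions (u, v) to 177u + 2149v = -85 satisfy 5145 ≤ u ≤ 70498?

gcd(2149, 177) = 1  (2149 = 12*177 + 25, 177 = 7*25 + 2, 25 = 12*2 + 1, 2 = 2*1).
Back-substituting, 177*(-1032) + 2149*(85) = 1.
Scale by -85: particular solution (87720, -7225); reduce u mod 2149: (1760, -145).
General solution: u = 1760 + 2149t, v = -145 - 177t for integer t.
5145 ≤ 1760 + 2149t ≤ 70498 gives t ∈ [2, 31], which is 30 values.

30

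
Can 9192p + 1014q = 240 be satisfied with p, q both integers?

gcd(9192, 1014):
  9192 = 9×1014 + 66
  1014 = 15×66 + 24
  66 = 2×24 + 18
  24 = 1×18 + 6
  18 = 3×6
so gcd(9192, 1014) = 6.
6 divides 240, so integer solutions exist.

yes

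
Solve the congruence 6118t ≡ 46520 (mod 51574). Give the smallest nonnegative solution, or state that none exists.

24665

gcd(51574, 6118) = 2.
2 divides 46520, so solutions exist.
By Bézout, 6118*(-2765) + 51574*(328) = 2.
So 6118*(-2765) ≡ 2 (mod 51574); multiply by 23260: t ≡ -64313900 (mod 25787).
Smallest nonnegative: t = -64313900 mod 25787 = 24665.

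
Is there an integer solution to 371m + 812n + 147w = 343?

yes

gcd(812, 371):
  812 = 2·371 + 70
  371 = 5·70 + 21
  70 = 3·21 + 7
  21 = 3·7
so gcd(812, 371) = 7.
gcd(7, 147) = 7.
7 divides 343, so integer solutions exist.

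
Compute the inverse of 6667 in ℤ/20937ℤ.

14383

gcd(20937, 6667) = 1  (20937 = 3·6667 + 936, 6667 = 7·936 + 115, 936 = 8·115 + 16, 115 = 7·16 + 3, 16 = 5·3 + 1, 3 = 3·1).
Back-substituting, 6667·(-6554) + 20937·(2087) = 1.
So 6667·-6554 ≡ 1 (mod 20937), and -6554 mod 20937 = 14383.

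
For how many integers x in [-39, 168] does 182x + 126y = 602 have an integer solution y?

gcd(182, 126) = 14.
By Bézout, 182×(-2) + 126×(3) = 14.
Particular solution: (4, -1).
General solution: x = 4 + 9t, y = -1 - 13t for integer t.
-39 ≤ 4 + 9t ≤ 168 gives t ∈ [-4, 18], which is 23 values.

23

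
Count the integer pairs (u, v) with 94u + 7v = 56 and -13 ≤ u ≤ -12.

gcd(94, 7) = 1.
By Bézout, 94*(-2) + 7*(27) = 1.
Particular solution: (0, 8).
General solution: u = 0 + 7t, v = 8 - 94t for integer t.
-13 ≤ 0 + 7t ≤ -12 gives t ∈ [-1, -2], which is 0 values.

0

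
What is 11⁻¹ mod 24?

11

gcd(24, 11) = 1.
By Bézout, 11*(11) + 24*(-5) = 1.
So 11*11 ≡ 1 (mod 24), and 11 mod 24 = 11.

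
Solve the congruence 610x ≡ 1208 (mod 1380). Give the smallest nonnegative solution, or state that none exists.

gcd(1380, 610) = 10.
10 does not divide 1208, so the congruence has no solution.

no solution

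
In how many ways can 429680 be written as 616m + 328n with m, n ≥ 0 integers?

gcd(616, 328) = 8  (616 = 1*328 + 288, 328 = 1*288 + 40, 288 = 7*40 + 8, 40 = 5*8).
Back-substituting, 616*(8) + 328*(-15) = 8.
Scale by 53710: one solution is (429680, -805650). Reduce m mod 41: (0, 1310).
General: m = 0 + 41t, n = 1310 - 77t.
m ≥ 0 ⇒ t ≥ 0; n ≥ 0 ⇒ t ≤ 17. So t ∈ [0, 17]: 18 solutions.

18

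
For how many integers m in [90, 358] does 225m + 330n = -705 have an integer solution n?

gcd(330, 225) = 15.
By Bézout, 225·(3) + 330·(-2) = 15.
Particular solution: (13, -11).
General solution: m = 13 + 22t, n = -11 - 15t for integer t.
90 ≤ 13 + 22t ≤ 358 gives t ∈ [4, 15], which is 12 values.

12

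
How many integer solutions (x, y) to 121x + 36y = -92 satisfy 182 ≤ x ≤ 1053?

gcd(121, 36) = 1.
By Bézout, 121·(-11) + 36·(37) = 1.
Particular solution: (4, -16).
General solution: x = 4 + 36t, y = -16 - 121t for integer t.
182 ≤ 4 + 36t ≤ 1053 gives t ∈ [5, 29], which is 25 values.

25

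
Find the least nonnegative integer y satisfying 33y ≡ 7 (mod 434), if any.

gcd(434, 33):
  434 = 13·33 + 5
  33 = 6·5 + 3
  5 = 1·3 + 2
  3 = 1·2 + 1
  2 = 2·1
so gcd(434, 33) = 1.
1 divides 7, so solutions exist.
Back-substitute for Bézout coefficients:
  1 = 3 - 1·2
  ... = 33·(171) + 434·(-13)
So 33·(171) ≡ 1 (mod 434); multiply by 7: y ≡ 1197 (mod 434).
Smallest nonnegative: y = 1197 mod 434 = 329.

329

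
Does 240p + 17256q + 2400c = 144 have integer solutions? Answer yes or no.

gcd(17256, 240):
  17256 = 71·240 + 216
  240 = 1·216 + 24
  216 = 9·24
so gcd(17256, 240) = 24.
gcd(24, 2400) = 24.
24 divides 144, so integer solutions exist.

yes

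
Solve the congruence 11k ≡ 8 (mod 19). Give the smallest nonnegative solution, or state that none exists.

gcd(19, 11):
  19 = 1·11 + 8
  11 = 1·8 + 3
  8 = 2·3 + 2
  3 = 1·2 + 1
  2 = 2·1
so gcd(19, 11) = 1.
1 divides 8, so solutions exist.
Back-substitute for Bézout coefficients:
  1 = 3 - 1·2
  ... = 11·(7) + 19·(-4)
So 11·(7) ≡ 1 (mod 19); multiply by 8: k ≡ 56 (mod 19).
Smallest nonnegative: k = 56 mod 19 = 18.

18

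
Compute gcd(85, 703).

1

gcd(703, 85):
  703 = 8×85 + 23
  85 = 3×23 + 16
  23 = 1×16 + 7
  16 = 2×7 + 2
  7 = 3×2 + 1
  2 = 2×1
so gcd(703, 85) = 1.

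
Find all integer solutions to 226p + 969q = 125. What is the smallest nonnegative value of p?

365

gcd(969, 226) = 1.
1 divides 125, so solutions exist.
By Bézout, 226*(313) + 969*(-73) = 1.
Scale by 125/1 = 125: (p₀, q₀) = (39125, -9125).
General solution: p = 39125 + 969t, q = -9125 - 226t for integer t.
p ≥ 0: smallest is 39125 mod 969 = 365 (at t = -40), with q = -85.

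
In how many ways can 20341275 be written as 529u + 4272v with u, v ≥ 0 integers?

9

gcd(4272, 529) = 1.
By Bézout, 529×(961) + 4272×(-119) = 1.
One solution: (2427, 4461).
General: u = 2427 + 4272t, v = 4461 - 529t.
u ≥ 0 ⇒ t ≥ 0; v ≥ 0 ⇒ t ≤ 8. So t ∈ [0, 8]: 9 solutions.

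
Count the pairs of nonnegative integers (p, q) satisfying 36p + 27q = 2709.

gcd(36, 27) = 9.
By Bézout, 36×(1) + 27×(-1) = 9.
One solution: (1, 99).
General: p = 1 + 3t, q = 99 - 4t.
p ≥ 0 ⇒ t ≥ 0; q ≥ 0 ⇒ t ≤ 24. So t ∈ [0, 24]: 25 solutions.

25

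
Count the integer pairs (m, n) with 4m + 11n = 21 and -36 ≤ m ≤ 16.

gcd(11, 4) = 1  (11 = 2*4 + 3, 4 = 1*3 + 1, 3 = 3*1).
Back-substituting, 4*(3) + 11*(-1) = 1.
Scale by 21: particular solution (63, -21); reduce m mod 11: (8, -1).
General solution: m = 8 + 11t, n = -1 - 4t for integer t.
-36 ≤ 8 + 11t ≤ 16 gives t ∈ [-4, 0], which is 5 values.

5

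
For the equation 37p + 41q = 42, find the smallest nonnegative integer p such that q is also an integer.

10

gcd(41, 37) = 1  (41 = 1*37 + 4, 37 = 9*4 + 1, 4 = 4*1).
1 divides 42, so solutions exist.
Back-substituting, 37*(10) + 41*(-9) = 1.
Scale by 42/1 = 42: (p₀, q₀) = (420, -378).
General solution: p = 420 + 41t, q = -378 - 37t for integer t.
p ≥ 0: smallest is 420 mod 41 = 10 (at t = -10), with q = -8.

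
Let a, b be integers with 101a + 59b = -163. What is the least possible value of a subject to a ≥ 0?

20

gcd(101, 59):
  101 = 1×59 + 42
  59 = 1×42 + 17
  42 = 2×17 + 8
  17 = 2×8 + 1
  8 = 8×1
so gcd(101, 59) = 1.
1 divides -163, so solutions exist.
Back-substitute for Bézout coefficients:
  1 = 17 - 2×8
  ... = 101×(-7) + 59×(12)
Scale by -163/1 = -163: (a₀, b₀) = (1141, -1956).
General solution: a = 1141 + 59t, b = -1956 - 101t for integer t.
a ≥ 0: smallest is 1141 mod 59 = 20 (at t = -19), with b = -37.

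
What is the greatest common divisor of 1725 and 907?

1

gcd(1725, 907):
  1725 = 1·907 + 818
  907 = 1·818 + 89
  818 = 9·89 + 17
  89 = 5·17 + 4
  17 = 4·4 + 1
  4 = 4·1
so gcd(1725, 907) = 1.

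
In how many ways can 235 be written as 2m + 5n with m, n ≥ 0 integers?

gcd(5, 2) = 1  (5 = 2*2 + 1, 2 = 2*1).
Back-substituting, 2*(-2) + 5*(1) = 1.
Scale by 235: one solution is (-470, 235). Reduce m mod 5: (0, 47).
General: m = 0 + 5t, n = 47 - 2t.
m ≥ 0 ⇒ t ≥ 0; n ≥ 0 ⇒ t ≤ 23. So t ∈ [0, 23]: 24 solutions.

24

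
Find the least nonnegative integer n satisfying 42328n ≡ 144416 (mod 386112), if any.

38060

gcd(386112, 42328):
  386112 = 9×42328 + 5160
  42328 = 8×5160 + 1048
  5160 = 4×1048 + 968
  1048 = 1×968 + 80
  968 = 12×80 + 8
  80 = 10×8
so gcd(386112, 42328) = 8.
8 divides 144416, so solutions exist.
Back-substitute for Bézout coefficients:
  8 = 968 - 12×80
  ... = 42328×(-4789) + 386112×(525)
So 42328×(-4789) ≡ 8 (mod 386112); multiply by 18052: n ≡ -86451028 (mod 48264).
Smallest nonnegative: n = -86451028 mod 48264 = 38060.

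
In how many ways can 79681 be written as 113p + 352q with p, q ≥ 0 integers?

gcd(352, 113) = 1.
By Bézout, 113·(81) + 352·(-26) = 1.
One solution: (241, 149).
General: p = 241 + 352t, q = 149 - 113t.
p ≥ 0 ⇒ t ≥ 0; q ≥ 0 ⇒ t ≤ 1. So t ∈ [0, 1]: 2 solutions.

2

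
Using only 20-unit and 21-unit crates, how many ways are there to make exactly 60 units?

1

Need nonnegative integers with 20j + 21k = 60.
gcd(20, 21) = 1, and 20·(-1) + 21·(1) = 1.
So (j₀, k₀) = (-60, 60); general j = -60 + 21t, k = 60 - 20t.
j ≥ 0 ⇒ t ≥ 3; k ≥ 0 ⇒ t ≤ 3. That's 1 value of t.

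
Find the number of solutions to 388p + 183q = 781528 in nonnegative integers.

11

gcd(388, 183) = 1.
By Bézout, 388·(25) + 183·(-53) = 1.
One solution: (22, 4224).
General: p = 22 + 183t, q = 4224 - 388t.
p ≥ 0 ⇒ t ≥ 0; q ≥ 0 ⇒ t ≤ 10. So t ∈ [0, 10]: 11 solutions.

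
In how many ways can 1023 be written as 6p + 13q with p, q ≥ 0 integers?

gcd(13, 6) = 1  (13 = 2·6 + 1, 6 = 6·1).
Back-substituting, 6·(-2) + 13·(1) = 1.
Scale by 1023: one solution is (-2046, 1023). Reduce p mod 13: (8, 75).
General: p = 8 + 13t, q = 75 - 6t.
p ≥ 0 ⇒ t ≥ 0; q ≥ 0 ⇒ t ≤ 12. So t ∈ [0, 12]: 13 solutions.

13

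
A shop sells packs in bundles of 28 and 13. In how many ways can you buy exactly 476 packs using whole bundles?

2

Need nonnegative integers with 28j + 13k = 476.
gcd(28, 13) = 1, and 28·(-6) + 13·(13) = 1.
So (j₀, k₀) = (-2856, 6188); general j = -2856 + 13t, k = 6188 - 28t.
j ≥ 0 ⇒ t ≥ 220; k ≥ 0 ⇒ t ≤ 221. That's 2 values of t.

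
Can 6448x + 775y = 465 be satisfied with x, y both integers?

yes

gcd(6448, 775):
  6448 = 8*775 + 248
  775 = 3*248 + 31
  248 = 8*31
so gcd(6448, 775) = 31.
31 divides 465, so integer solutions exist.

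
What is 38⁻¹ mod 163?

gcd(163, 38) = 1  (163 = 4·38 + 11, 38 = 3·11 + 5, 11 = 2·5 + 1, 5 = 5·1).
Back-substituting, 38·(-30) + 163·(7) = 1.
So 38·-30 ≡ 1 (mod 163), and -30 mod 163 = 133.

133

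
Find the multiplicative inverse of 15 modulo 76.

gcd(76, 15):
  76 = 5×15 + 1
  15 = 15×1
so gcd(76, 15) = 1.
Back-substitute for Bézout coefficients:
  1 = 76 - 5×15
  ... = 15×(-5) + 76×(1)
So 15×-5 ≡ 1 (mod 76), and -5 mod 76 = 71.

71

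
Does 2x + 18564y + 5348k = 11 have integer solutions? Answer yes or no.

no

gcd(18564, 2):
  18564 = 9282×2
so gcd(18564, 2) = 2.
gcd(2, 5348) = 2.
2 does not divide 11 (remainder 1), so no integer solutions.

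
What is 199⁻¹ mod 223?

65

gcd(223, 199) = 1  (223 = 1*199 + 24, 199 = 8*24 + 7, 24 = 3*7 + 3, 7 = 2*3 + 1, 3 = 3*1).
Back-substituting, 199*(65) + 223*(-58) = 1.
So 199*65 ≡ 1 (mod 223), and 65 mod 223 = 65.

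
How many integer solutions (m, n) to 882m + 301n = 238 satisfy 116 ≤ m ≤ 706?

14

gcd(882, 301) = 7.
By Bézout, 882·(14) + 301·(-41) = 7.
Particular solution: (3, -8).
General solution: m = 3 + 43t, n = -8 - 126t for integer t.
116 ≤ 3 + 43t ≤ 706 gives t ∈ [3, 16], which is 14 values.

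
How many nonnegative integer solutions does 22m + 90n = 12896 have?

gcd(90, 22) = 2  (90 = 4×22 + 2, 22 = 11×2).
Back-substituting, 22×(-4) + 90×(1) = 2.
Scale by 6448: one solution is (-25792, 6448). Reduce m mod 45: (38, 134).
General: m = 38 + 45t, n = 134 - 11t.
m ≥ 0 ⇒ t ≥ 0; n ≥ 0 ⇒ t ≤ 12. So t ∈ [0, 12]: 13 solutions.

13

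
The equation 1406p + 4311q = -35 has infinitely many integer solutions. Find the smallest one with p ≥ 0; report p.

2597

gcd(4311, 1406) = 1.
1 divides -35, so solutions exist.
By Bézout, 1406·(788) + 4311·(-257) = 1.
Scale by -35/1 = -35: (p₀, q₀) = (-27580, 8995).
General solution: p = -27580 + 4311t, q = 8995 - 1406t for integer t.
p ≥ 0: smallest is -27580 mod 4311 = 2597 (at t = 7), with q = -847.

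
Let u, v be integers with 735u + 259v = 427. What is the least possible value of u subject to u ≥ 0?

gcd(735, 259):
  735 = 2·259 + 217
  259 = 1·217 + 42
  217 = 5·42 + 7
  42 = 6·7
so gcd(735, 259) = 7.
7 divides 427, so solutions exist.
Back-substitute for Bézout coefficients:
  7 = 217 - 5·42
  ... = 735·(6) + 259·(-17)
Scale by 427/7 = 61: (u₀, v₀) = (366, -1037).
General solution: u = 366 + 37t, v = -1037 - 105t for integer t.
u ≥ 0: smallest is 366 mod 37 = 33 (at t = -9), with v = -92.

33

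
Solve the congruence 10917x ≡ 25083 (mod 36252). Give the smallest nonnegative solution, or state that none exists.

gcd(36252, 10917) = 9.
9 divides 25083, so solutions exist.
By Bézout, 10917*(-963) + 36252*(290) = 9.
So 10917*(-963) ≡ 9 (mod 36252); multiply by 2787: x ≡ -2683881 (mod 4028).
Smallest nonnegative: x = -2683881 mod 4028 = 2795.

2795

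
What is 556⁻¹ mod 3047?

970

gcd(3047, 556) = 1  (3047 = 5×556 + 267, 556 = 2×267 + 22, 267 = 12×22 + 3, 22 = 7×3 + 1, 3 = 3×1).
Back-substituting, 556×(970) + 3047×(-177) = 1.
So 556×970 ≡ 1 (mod 3047), and 970 mod 3047 = 970.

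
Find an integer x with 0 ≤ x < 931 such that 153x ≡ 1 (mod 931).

gcd(931, 153):
  931 = 6·153 + 13
  153 = 11·13 + 10
  13 = 1·10 + 3
  10 = 3·3 + 1
  3 = 3·1
so gcd(931, 153) = 1.
Back-substitute for Bézout coefficients:
  1 = 10 - 3·3
  ... = 153·(286) + 931·(-47)
So 153·286 ≡ 1 (mod 931), and 286 mod 931 = 286.

286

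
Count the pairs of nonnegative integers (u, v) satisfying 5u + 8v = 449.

11

gcd(8, 5) = 1  (8 = 1·5 + 3, 5 = 1·3 + 2, 3 = 1·2 + 1, 2 = 2·1).
Back-substituting, 5·(-3) + 8·(2) = 1.
Scale by 449: one solution is (-1347, 898). Reduce u mod 8: (5, 53).
General: u = 5 + 8t, v = 53 - 5t.
u ≥ 0 ⇒ t ≥ 0; v ≥ 0 ⇒ t ≤ 10. So t ∈ [0, 10]: 11 solutions.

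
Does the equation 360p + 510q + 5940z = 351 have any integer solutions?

no

gcd(510, 360) = 30  (510 = 1·360 + 150, 360 = 2·150 + 60, 150 = 2·60 + 30, 60 = 2·30).
gcd(30, 5940) = 30.
30 does not divide 351 (remainder 21), so no integer solutions.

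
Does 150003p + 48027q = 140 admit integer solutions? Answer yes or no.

gcd(150003, 48027) = 21.
21 does not divide 140 (remainder 14), so no integer solutions.

no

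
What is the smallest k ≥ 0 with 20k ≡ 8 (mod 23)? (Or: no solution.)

5

gcd(23, 20):
  23 = 1*20 + 3
  20 = 6*3 + 2
  3 = 1*2 + 1
  2 = 2*1
so gcd(23, 20) = 1.
1 divides 8, so solutions exist.
Back-substitute for Bézout coefficients:
  1 = 3 - 1*2
  ... = 20*(-8) + 23*(7)
So 20*(-8) ≡ 1 (mod 23); multiply by 8: k ≡ -64 (mod 23).
Smallest nonnegative: k = -64 mod 23 = 5.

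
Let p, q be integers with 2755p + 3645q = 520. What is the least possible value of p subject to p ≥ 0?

gcd(3645, 2755):
  3645 = 1*2755 + 890
  2755 = 3*890 + 85
  890 = 10*85 + 40
  85 = 2*40 + 5
  40 = 8*5
so gcd(3645, 2755) = 5.
5 divides 520, so solutions exist.
Back-substitute for Bézout coefficients:
  5 = 85 - 2*40
  ... = 2755*(86) + 3645*(-65)
Scale by 520/5 = 104: (p₀, q₀) = (8944, -6760).
General solution: p = 8944 + 729t, q = -6760 - 551t for integer t.
p ≥ 0: smallest is 8944 mod 729 = 196 (at t = -12), with q = -148.

196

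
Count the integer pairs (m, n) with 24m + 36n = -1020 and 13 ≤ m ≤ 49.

gcd(36, 24):
  36 = 1·24 + 12
  24 = 2·12
so gcd(36, 24) = 12.
Back-substitute for Bézout coefficients:
  12 = 36 - 1·24
  ... = 24·(-1) + 36·(1)
Scale by -85: particular solution (85, -85); reduce m mod 3: (1, -29).
General solution: m = 1 + 3t, n = -29 - 2t for integer t.
13 ≤ 1 + 3t ≤ 49 gives t ∈ [4, 16], which is 13 values.

13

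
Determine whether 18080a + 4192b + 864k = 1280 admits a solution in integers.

gcd(18080, 4192) = 32  (18080 = 4×4192 + 1312, 4192 = 3×1312 + 256, 1312 = 5×256 + 32, 256 = 8×32).
gcd(32, 864) = 32.
32 divides 1280, so integer solutions exist.

yes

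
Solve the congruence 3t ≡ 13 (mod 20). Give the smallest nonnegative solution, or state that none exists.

11

gcd(20, 3) = 1.
1 divides 13, so solutions exist.
By Bézout, 3·(7) + 20·(-1) = 1.
So 3·(7) ≡ 1 (mod 20); multiply by 13: t ≡ 91 (mod 20).
Smallest nonnegative: t = 91 mod 20 = 11.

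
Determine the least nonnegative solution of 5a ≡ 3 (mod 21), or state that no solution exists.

gcd(21, 5):
  21 = 4*5 + 1
  5 = 5*1
so gcd(21, 5) = 1.
1 divides 3, so solutions exist.
Back-substitute for Bézout coefficients:
  1 = 21 - 4*5
  ... = 5*(-4) + 21*(1)
So 5*(-4) ≡ 1 (mod 21); multiply by 3: a ≡ -12 (mod 21).
Smallest nonnegative: a = -12 mod 21 = 9.

9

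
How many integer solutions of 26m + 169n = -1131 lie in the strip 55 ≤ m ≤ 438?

gcd(169, 26) = 13  (169 = 6×26 + 13, 26 = 2×13).
Back-substituting, 26×(-6) + 169×(1) = 13.
Scale by -87: particular solution (522, -87); reduce m mod 13: (2, -7).
General solution: m = 2 + 13t, n = -7 - 2t for integer t.
55 ≤ 2 + 13t ≤ 438 gives t ∈ [5, 33], which is 29 values.

29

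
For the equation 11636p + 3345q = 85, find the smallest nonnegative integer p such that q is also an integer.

gcd(11636, 3345) = 1.
1 divides 85, so solutions exist.
By Bézout, 11636·(1076) + 3345·(-3743) = 1.
Scale by 85/1 = 85: (p₀, q₀) = (91460, -318155).
General solution: p = 91460 + 3345t, q = -318155 - 11636t for integer t.
p ≥ 0: smallest is 91460 mod 3345 = 1145 (at t = -27), with q = -3983.

1145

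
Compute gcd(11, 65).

gcd(65, 11):
  65 = 5·11 + 10
  11 = 1·10 + 1
  10 = 10·1
so gcd(65, 11) = 1.

1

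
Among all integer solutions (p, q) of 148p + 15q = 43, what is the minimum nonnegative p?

1

gcd(148, 15) = 1  (148 = 9×15 + 13, 15 = 1×13 + 2, 13 = 6×2 + 1, 2 = 2×1).
1 divides 43, so solutions exist.
Back-substituting, 148×(7) + 15×(-69) = 1.
Scale by 43/1 = 43: (p₀, q₀) = (301, -2967).
General solution: p = 301 + 15t, q = -2967 - 148t for integer t.
p ≥ 0: smallest is 301 mod 15 = 1 (at t = -20), with q = -7.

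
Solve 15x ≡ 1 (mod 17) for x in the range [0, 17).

gcd(17, 15) = 1.
By Bézout, 15·(8) + 17·(-7) = 1.
So 15·8 ≡ 1 (mod 17), and 8 mod 17 = 8.

8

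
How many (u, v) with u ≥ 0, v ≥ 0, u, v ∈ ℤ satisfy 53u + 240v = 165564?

13

gcd(240, 53) = 1  (240 = 4×53 + 28, 53 = 1×28 + 25, 28 = 1×25 + 3, 25 = 8×3 + 1, 3 = 3×1).
Back-substituting, 53×(77) + 240×(-17) = 1.
Scale by 165564: one solution is (12748428, -2814588). Reduce u mod 240: (108, 666).
General: u = 108 + 240t, v = 666 - 53t.
u ≥ 0 ⇒ t ≥ 0; v ≥ 0 ⇒ t ≤ 12. So t ∈ [0, 12]: 13 solutions.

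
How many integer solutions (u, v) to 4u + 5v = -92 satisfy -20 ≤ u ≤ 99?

24

gcd(5, 4) = 1  (5 = 1×4 + 1, 4 = 4×1).
Back-substituting, 4×(-1) + 5×(1) = 1.
Scale by -92: particular solution (92, -92); reduce u mod 5: (2, -20).
General solution: u = 2 + 5t, v = -20 - 4t for integer t.
-20 ≤ 2 + 5t ≤ 99 gives t ∈ [-4, 19], which is 24 values.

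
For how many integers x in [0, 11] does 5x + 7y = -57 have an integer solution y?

2

gcd(7, 5) = 1.
By Bézout, 5·(3) + 7·(-2) = 1.
Particular solution: (4, -11).
General solution: x = 4 + 7t, y = -11 - 5t for integer t.
0 ≤ 4 + 7t ≤ 11 gives t ∈ [0, 1], which is 2 values.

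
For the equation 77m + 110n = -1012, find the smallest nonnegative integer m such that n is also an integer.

gcd(110, 77) = 11.
11 divides -1012, so solutions exist.
By Bézout, 77*(3) + 110*(-2) = 11.
Scale by -1012/11 = -92: (m₀, n₀) = (-276, 184).
General solution: m = -276 + 10t, n = 184 - 7t for integer t.
m ≥ 0: smallest is -276 mod 10 = 4 (at t = 28), with n = -12.

4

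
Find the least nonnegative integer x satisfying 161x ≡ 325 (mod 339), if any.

gcd(339, 161):
  339 = 2×161 + 17
  161 = 9×17 + 8
  17 = 2×8 + 1
  8 = 8×1
so gcd(339, 161) = 1.
1 divides 325, so solutions exist.
Back-substitute for Bézout coefficients:
  1 = 17 - 2×8
  ... = 161×(-40) + 339×(19)
So 161×(-40) ≡ 1 (mod 339); multiply by 325: x ≡ -13000 (mod 339).
Smallest nonnegative: x = -13000 mod 339 = 221.

221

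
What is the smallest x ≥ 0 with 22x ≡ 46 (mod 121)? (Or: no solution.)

no solution

gcd(121, 22):
  121 = 5·22 + 11
  22 = 2·11
so gcd(121, 22) = 11.
11 does not divide 46, so the congruence has no solution.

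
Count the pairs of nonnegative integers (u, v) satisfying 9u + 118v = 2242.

gcd(118, 9):
  118 = 13*9 + 1
  9 = 9*1
so gcd(118, 9) = 1.
Back-substitute for Bézout coefficients:
  1 = 118 - 13*9
  ... = 9*(-13) + 118*(1)
Scale by 2242: one solution is (-29146, 2242). Reduce u mod 118: (0, 19).
General: u = 0 + 118t, v = 19 - 9t.
u ≥ 0 ⇒ t ≥ 0; v ≥ 0 ⇒ t ≤ 2. So t ∈ [0, 2]: 3 solutions.

3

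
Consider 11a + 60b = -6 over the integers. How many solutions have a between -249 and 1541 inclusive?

gcd(60, 11) = 1  (60 = 5·11 + 5, 11 = 2·5 + 1, 5 = 5·1).
Back-substituting, 11·(11) + 60·(-2) = 1.
Scale by -6: particular solution (-66, 12); reduce a mod 60: (54, -10).
General solution: a = 54 + 60t, b = -10 - 11t for integer t.
-249 ≤ 54 + 60t ≤ 1541 gives t ∈ [-5, 24], which is 30 values.

30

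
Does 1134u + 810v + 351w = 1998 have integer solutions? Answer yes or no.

gcd(1134, 810) = 162  (1134 = 1×810 + 324, 810 = 2×324 + 162, 324 = 2×162).
gcd(162, 351) = 27.
27 divides 1998, so integer solutions exist.

yes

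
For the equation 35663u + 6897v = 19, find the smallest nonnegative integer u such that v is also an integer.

gcd(35663, 6897):
  35663 = 5*6897 + 1178
  6897 = 5*1178 + 1007
  1178 = 1*1007 + 171
  1007 = 5*171 + 152
  171 = 1*152 + 19
  152 = 8*19
so gcd(35663, 6897) = 19.
19 divides 19, so solutions exist.
Back-substitute for Bézout coefficients:
  19 = 171 - 1*152
  ... = 35663*(41) + 6897*(-212)
Scale by 19/19 = 1: (u₀, v₀) = (41, -212).
General solution: u = 41 + 363t, v = -212 - 1877t for integer t.
u ≥ 0: smallest is 41 mod 363 = 41 (at t = 0), with v = -212.

41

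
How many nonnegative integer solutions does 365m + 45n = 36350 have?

gcd(365, 45):
  365 = 8·45 + 5
  45 = 9·5
so gcd(365, 45) = 5.
Back-substitute for Bézout coefficients:
  5 = 365 - 8·45
  ... = 365·(1) + 45·(-8)
Scale by 7270: one solution is (7270, -58160). Reduce m mod 9: (7, 751).
General: m = 7 + 9t, n = 751 - 73t.
m ≥ 0 ⇒ t ≥ 0; n ≥ 0 ⇒ t ≤ 10. So t ∈ [0, 10]: 11 solutions.

11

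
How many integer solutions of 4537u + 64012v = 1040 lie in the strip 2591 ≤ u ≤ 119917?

gcd(64012, 4537) = 13.
By Bézout, 4537·(1425) + 64012·(-101) = 13.
Particular solution: (748, -53).
General solution: u = 748 + 4924t, v = -53 - 349t for integer t.
2591 ≤ 748 + 4924t ≤ 119917 gives t ∈ [1, 24], which is 24 values.

24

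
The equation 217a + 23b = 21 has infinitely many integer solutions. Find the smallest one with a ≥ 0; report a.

9

gcd(217, 23) = 1  (217 = 9·23 + 10, 23 = 2·10 + 3, 10 = 3·3 + 1, 3 = 3·1).
1 divides 21, so solutions exist.
Back-substituting, 217·(7) + 23·(-66) = 1.
Scale by 21/1 = 21: (a₀, b₀) = (147, -1386).
General solution: a = 147 + 23t, b = -1386 - 217t for integer t.
a ≥ 0: smallest is 147 mod 23 = 9 (at t = -6), with b = -84.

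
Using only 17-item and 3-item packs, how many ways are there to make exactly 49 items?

Need nonnegative integers with 17j + 3k = 49.
gcd(17, 3) = 1, and 17·(-1) + 3·(6) = 1.
So (j₀, k₀) = (-49, 294); general j = -49 + 3t, k = 294 - 17t.
j ≥ 0 ⇒ t ≥ 17; k ≥ 0 ⇒ t ≤ 17. That's 1 value of t.

1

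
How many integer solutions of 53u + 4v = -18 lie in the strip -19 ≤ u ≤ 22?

11

gcd(53, 4) = 1.
By Bézout, 53*(1) + 4*(-13) = 1.
Particular solution: (2, -31).
General solution: u = 2 + 4t, v = -31 - 53t for integer t.
-19 ≤ 2 + 4t ≤ 22 gives t ∈ [-5, 5], which is 11 values.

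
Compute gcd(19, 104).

gcd(104, 19):
  104 = 5*19 + 9
  19 = 2*9 + 1
  9 = 9*1
so gcd(104, 19) = 1.

1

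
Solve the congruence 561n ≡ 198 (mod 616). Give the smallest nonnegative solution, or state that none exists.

gcd(616, 561) = 11  (616 = 1×561 + 55, 561 = 10×55 + 11, 55 = 5×11).
11 divides 198, so solutions exist.
Back-substituting, 561×(11) + 616×(-10) = 11.
So 561×(11) ≡ 11 (mod 616); multiply by 18: n ≡ 198 (mod 56).
Smallest nonnegative: n = 198 mod 56 = 30.

30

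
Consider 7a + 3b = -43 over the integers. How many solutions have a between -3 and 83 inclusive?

gcd(7, 3) = 1.
By Bézout, 7×(1) + 3×(-2) = 1.
Particular solution: (2, -19).
General solution: a = 2 + 3t, b = -19 - 7t for integer t.
-3 ≤ 2 + 3t ≤ 83 gives t ∈ [-1, 27], which is 29 values.

29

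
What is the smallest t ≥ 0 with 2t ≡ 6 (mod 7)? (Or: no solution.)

3

gcd(7, 2) = 1.
1 divides 6, so solutions exist.
By Bézout, 2*(-3) + 7*(1) = 1.
So 2*(-3) ≡ 1 (mod 7); multiply by 6: t ≡ -18 (mod 7).
Smallest nonnegative: t = -18 mod 7 = 3.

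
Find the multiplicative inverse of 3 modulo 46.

31

gcd(46, 3) = 1.
By Bézout, 3×(-15) + 46×(1) = 1.
So 3×-15 ≡ 1 (mod 46), and -15 mod 46 = 31.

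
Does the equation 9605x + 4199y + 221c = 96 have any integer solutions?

gcd(9605, 4199):
  9605 = 2*4199 + 1207
  4199 = 3*1207 + 578
  1207 = 2*578 + 51
  578 = 11*51 + 17
  51 = 3*17
so gcd(9605, 4199) = 17.
gcd(17, 221) = 17.
17 does not divide 96 (remainder 11), so no integer solutions.

no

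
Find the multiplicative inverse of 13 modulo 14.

13

gcd(14, 13) = 1.
By Bézout, 13·(-1) + 14·(1) = 1.
So 13·-1 ≡ 1 (mod 14), and -1 mod 14 = 13.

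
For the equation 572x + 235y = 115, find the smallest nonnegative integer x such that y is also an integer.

gcd(572, 235) = 1  (572 = 2*235 + 102, 235 = 2*102 + 31, 102 = 3*31 + 9, 31 = 3*9 + 4, 9 = 2*4 + 1, 4 = 4*1).
1 divides 115, so solutions exist.
Back-substituting, 572*(53) + 235*(-129) = 1.
Scale by 115/1 = 115: (x₀, y₀) = (6095, -14835).
General solution: x = 6095 + 235t, y = -14835 - 572t for integer t.
x ≥ 0: smallest is 6095 mod 235 = 220 (at t = -25), with y = -535.

220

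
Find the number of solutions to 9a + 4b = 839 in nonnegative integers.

gcd(9, 4):
  9 = 2×4 + 1
  4 = 4×1
so gcd(9, 4) = 1.
Back-substitute for Bézout coefficients:
  1 = 9 - 2×4
  ... = 9×(1) + 4×(-2)
Scale by 839: one solution is (839, -1678). Reduce a mod 4: (3, 203).
General: a = 3 + 4t, b = 203 - 9t.
a ≥ 0 ⇒ t ≥ 0; b ≥ 0 ⇒ t ≤ 22. So t ∈ [0, 22]: 23 solutions.

23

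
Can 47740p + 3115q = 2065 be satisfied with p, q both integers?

yes

gcd(47740, 3115):
  47740 = 15×3115 + 1015
  3115 = 3×1015 + 70
  1015 = 14×70 + 35
  70 = 2×35
so gcd(47740, 3115) = 35.
35 divides 2065, so integer solutions exist.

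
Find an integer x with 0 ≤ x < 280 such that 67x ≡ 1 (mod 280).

gcd(280, 67) = 1.
By Bézout, 67·(-117) + 280·(28) = 1.
So 67·-117 ≡ 1 (mod 280), and -117 mod 280 = 163.

163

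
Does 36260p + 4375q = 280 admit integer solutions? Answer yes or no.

yes

gcd(36260, 4375):
  36260 = 8*4375 + 1260
  4375 = 3*1260 + 595
  1260 = 2*595 + 70
  595 = 8*70 + 35
  70 = 2*35
so gcd(36260, 4375) = 35.
35 divides 280, so integer solutions exist.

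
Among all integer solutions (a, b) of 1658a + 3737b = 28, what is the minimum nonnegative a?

2290

gcd(3737, 1658):
  3737 = 2×1658 + 421
  1658 = 3×421 + 395
  421 = 1×395 + 26
  395 = 15×26 + 5
  26 = 5×5 + 1
  5 = 5×1
so gcd(3737, 1658) = 1.
1 divides 28, so solutions exist.
Back-substitute for Bézout coefficients:
  1 = 26 - 5×5
  ... = 1658×(-719) + 3737×(319)
Scale by 28/1 = 28: (a₀, b₀) = (-20132, 8932).
General solution: a = -20132 + 3737t, b = 8932 - 1658t for integer t.
a ≥ 0: smallest is -20132 mod 3737 = 2290 (at t = 6), with b = -1016.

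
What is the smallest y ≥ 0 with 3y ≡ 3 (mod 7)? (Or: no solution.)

1

gcd(7, 3):
  7 = 2·3 + 1
  3 = 3·1
so gcd(7, 3) = 1.
1 divides 3, so solutions exist.
Back-substitute for Bézout coefficients:
  1 = 7 - 2·3
  ... = 3·(-2) + 7·(1)
So 3·(-2) ≡ 1 (mod 7); multiply by 3: y ≡ -6 (mod 7).
Smallest nonnegative: y = -6 mod 7 = 1.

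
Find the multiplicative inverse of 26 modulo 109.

21

gcd(109, 26) = 1.
By Bézout, 26·(21) + 109·(-5) = 1.
So 26·21 ≡ 1 (mod 109), and 21 mod 109 = 21.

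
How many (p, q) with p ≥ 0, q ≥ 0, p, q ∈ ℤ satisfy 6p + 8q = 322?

gcd(8, 6) = 2.
By Bézout, 6×(-1) + 8×(1) = 2.
One solution: (3, 38).
General: p = 3 + 4t, q = 38 - 3t.
p ≥ 0 ⇒ t ≥ 0; q ≥ 0 ⇒ t ≤ 12. So t ∈ [0, 12]: 13 solutions.

13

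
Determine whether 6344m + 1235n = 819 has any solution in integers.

gcd(6344, 1235) = 13  (6344 = 5×1235 + 169, 1235 = 7×169 + 52, 169 = 3×52 + 13, 52 = 4×13).
13 divides 819, so integer solutions exist.

yes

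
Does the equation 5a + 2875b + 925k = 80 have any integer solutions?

gcd(2875, 5) = 5  (2875 = 575*5).
gcd(5, 925) = 5.
5 divides 80, so integer solutions exist.

yes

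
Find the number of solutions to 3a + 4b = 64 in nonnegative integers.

6

gcd(4, 3):
  4 = 1×3 + 1
  3 = 3×1
so gcd(4, 3) = 1.
Back-substitute for Bézout coefficients:
  1 = 4 - 1×3
  ... = 3×(-1) + 4×(1)
Scale by 64: one solution is (-64, 64). Reduce a mod 4: (0, 16).
General: a = 0 + 4t, b = 16 - 3t.
a ≥ 0 ⇒ t ≥ 0; b ≥ 0 ⇒ t ≤ 5. So t ∈ [0, 5]: 6 solutions.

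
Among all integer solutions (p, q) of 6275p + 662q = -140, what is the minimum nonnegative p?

gcd(6275, 662) = 1  (6275 = 9×662 + 317, 662 = 2×317 + 28, 317 = 11×28 + 9, 28 = 3×9 + 1, 9 = 9×1).
1 divides -140, so solutions exist.
Back-substituting, 6275×(-71) + 662×(673) = 1.
Scale by -140/1 = -140: (p₀, q₀) = (9940, -94220).
General solution: p = 9940 + 662t, q = -94220 - 6275t for integer t.
p ≥ 0: smallest is 9940 mod 662 = 10 (at t = -15), with q = -95.

10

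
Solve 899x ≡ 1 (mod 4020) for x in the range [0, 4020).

2759

gcd(4020, 899):
  4020 = 4·899 + 424
  899 = 2·424 + 51
  424 = 8·51 + 16
  51 = 3·16 + 3
  16 = 5·3 + 1
  3 = 3·1
so gcd(4020, 899) = 1.
Back-substitute for Bézout coefficients:
  1 = 16 - 5·3
  ... = 899·(-1261) + 4020·(282)
So 899·-1261 ≡ 1 (mod 4020), and -1261 mod 4020 = 2759.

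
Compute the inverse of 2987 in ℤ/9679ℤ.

gcd(9679, 2987):
  9679 = 3×2987 + 718
  2987 = 4×718 + 115
  718 = 6×115 + 28
  115 = 4×28 + 3
  28 = 9×3 + 1
  3 = 3×1
so gcd(9679, 2987) = 1.
Back-substitute for Bézout coefficients:
  1 = 28 - 9×3
  ... = 2987×(-3114) + 9679×(961)
So 2987×-3114 ≡ 1 (mod 9679), and -3114 mod 9679 = 6565.

6565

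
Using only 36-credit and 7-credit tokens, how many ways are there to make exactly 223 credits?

Need nonnegative integers with 36j + 7k = 223.
gcd(36, 7) = 1, and 36·(1) + 7·(-5) = 1.
So (j₀, k₀) = (223, -1115); general j = 223 + 7t, k = -1115 - 36t.
j ≥ 0 ⇒ t ≥ -31; k ≥ 0 ⇒ t ≤ -31. That's 1 value of t.

1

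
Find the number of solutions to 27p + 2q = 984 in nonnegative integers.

19

gcd(27, 2):
  27 = 13·2 + 1
  2 = 2·1
so gcd(27, 2) = 1.
Back-substitute for Bézout coefficients:
  1 = 27 - 13·2
  ... = 27·(1) + 2·(-13)
Scale by 984: one solution is (984, -12792). Reduce p mod 2: (0, 492).
General: p = 0 + 2t, q = 492 - 27t.
p ≥ 0 ⇒ t ≥ 0; q ≥ 0 ⇒ t ≤ 18. So t ∈ [0, 18]: 19 solutions.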